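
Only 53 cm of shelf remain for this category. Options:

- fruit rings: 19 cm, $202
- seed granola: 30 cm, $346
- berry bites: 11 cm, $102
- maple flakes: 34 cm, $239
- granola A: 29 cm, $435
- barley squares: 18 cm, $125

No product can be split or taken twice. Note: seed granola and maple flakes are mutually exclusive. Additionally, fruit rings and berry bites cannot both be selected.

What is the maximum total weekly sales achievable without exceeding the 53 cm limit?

637

The ratio ordering already packs tightly: fruit rings + granola A, 48 cm, 637.
That's the maximum — no feasible swap from here does better than 637.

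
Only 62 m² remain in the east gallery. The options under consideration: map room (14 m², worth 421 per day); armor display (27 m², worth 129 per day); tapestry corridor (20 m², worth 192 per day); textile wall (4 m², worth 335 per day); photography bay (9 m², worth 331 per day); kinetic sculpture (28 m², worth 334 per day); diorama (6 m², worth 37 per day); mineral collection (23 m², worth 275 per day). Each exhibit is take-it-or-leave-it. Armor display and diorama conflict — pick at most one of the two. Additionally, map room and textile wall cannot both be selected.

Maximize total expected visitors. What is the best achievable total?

1192

Ranking by ratio (expected visitors/m²): textile wall 83.75, photography bay 36.78, map room 30.07.
Taking tapestry corridor + textile wall + photography bay + kinetic sculpture: 61 m² used, 1192 in expected visitors.
No other feasible combination exceeds 1192.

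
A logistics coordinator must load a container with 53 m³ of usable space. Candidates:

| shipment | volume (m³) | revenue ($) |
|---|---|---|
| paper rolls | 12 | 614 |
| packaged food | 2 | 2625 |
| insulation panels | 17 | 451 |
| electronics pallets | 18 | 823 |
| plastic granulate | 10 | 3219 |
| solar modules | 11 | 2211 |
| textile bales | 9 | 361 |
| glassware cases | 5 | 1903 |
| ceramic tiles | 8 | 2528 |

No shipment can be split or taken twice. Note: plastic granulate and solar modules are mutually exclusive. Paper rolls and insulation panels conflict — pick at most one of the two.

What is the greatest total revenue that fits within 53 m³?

11459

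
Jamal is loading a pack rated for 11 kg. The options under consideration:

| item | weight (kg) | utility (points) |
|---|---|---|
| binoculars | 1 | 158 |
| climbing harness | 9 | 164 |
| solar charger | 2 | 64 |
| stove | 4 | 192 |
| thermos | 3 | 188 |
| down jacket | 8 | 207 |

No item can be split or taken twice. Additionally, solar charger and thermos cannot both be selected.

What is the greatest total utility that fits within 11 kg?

By utility per kg: binoculars 158.00, thermos 62.67, stove 48.00 lead.
Binoculars + stove + thermos uses 8 of the 11 kg and totals 538.
Next best is binoculars + solar charger + down jacket at 429 (11 kg) — short by 109.

538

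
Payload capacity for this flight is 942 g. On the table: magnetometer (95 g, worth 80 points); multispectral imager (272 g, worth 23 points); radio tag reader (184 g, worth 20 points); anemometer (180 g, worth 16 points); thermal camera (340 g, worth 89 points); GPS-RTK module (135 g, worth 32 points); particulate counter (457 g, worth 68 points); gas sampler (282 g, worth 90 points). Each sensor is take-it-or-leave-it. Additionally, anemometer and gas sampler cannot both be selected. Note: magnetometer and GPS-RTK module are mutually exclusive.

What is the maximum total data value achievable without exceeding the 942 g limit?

279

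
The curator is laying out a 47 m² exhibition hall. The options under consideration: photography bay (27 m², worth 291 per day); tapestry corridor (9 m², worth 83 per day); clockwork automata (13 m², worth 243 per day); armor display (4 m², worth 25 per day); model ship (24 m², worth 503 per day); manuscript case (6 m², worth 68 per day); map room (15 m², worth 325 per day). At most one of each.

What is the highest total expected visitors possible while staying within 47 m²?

Ranking by ratio (expected visitors/m²): map room 21.67, model ship 20.96, clockwork automata 18.69, manuscript case 11.33.
The ratio ordering already packs tightly: model ship + manuscript case + map room, 45 m², 896.
Nothing else within 47 m² beats 896.

896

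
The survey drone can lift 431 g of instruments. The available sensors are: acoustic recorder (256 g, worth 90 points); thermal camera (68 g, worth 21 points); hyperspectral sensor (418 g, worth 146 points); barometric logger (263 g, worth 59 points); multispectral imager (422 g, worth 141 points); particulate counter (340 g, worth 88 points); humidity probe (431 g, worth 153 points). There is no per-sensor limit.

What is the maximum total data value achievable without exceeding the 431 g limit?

153

Humidity probe uses 431 of the 431 g and totals 153.
Nothing else within 431 g beats 153.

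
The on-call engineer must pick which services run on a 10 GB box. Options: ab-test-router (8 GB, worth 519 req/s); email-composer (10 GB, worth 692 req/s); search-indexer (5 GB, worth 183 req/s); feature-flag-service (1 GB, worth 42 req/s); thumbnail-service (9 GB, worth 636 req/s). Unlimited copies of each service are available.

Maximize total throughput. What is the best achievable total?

Density check — thumbnail-service 70.67, email-composer 69.20, ab-test-router 64.88 are the best per GB.
Greedy by ratio would take feature-flag-service + thumbnail-service: 10 GB used, total 678.
Replace feature-flag-service and thumbnail-service with email-composer: the trade gains 14 net, giving 692 at 10 GB.
Every other selection either busts 10 GB or fails to beat 692.

692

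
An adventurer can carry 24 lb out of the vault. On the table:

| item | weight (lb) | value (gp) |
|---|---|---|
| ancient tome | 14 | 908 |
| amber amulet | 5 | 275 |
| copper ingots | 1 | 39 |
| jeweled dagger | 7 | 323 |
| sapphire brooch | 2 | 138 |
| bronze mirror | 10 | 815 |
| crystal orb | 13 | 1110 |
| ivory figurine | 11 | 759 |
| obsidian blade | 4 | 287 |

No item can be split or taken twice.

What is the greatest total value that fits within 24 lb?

1964

Ranking by ratio (value/lb): crystal orb 85.38, bronze mirror 81.50, obsidian blade 71.75, sapphire brooch 69.00.
Taking copper ingots + bronze mirror + crystal orb: 24 lb used, 1964 in value.
Every other selection either busts 24 lb or fails to beat 1964.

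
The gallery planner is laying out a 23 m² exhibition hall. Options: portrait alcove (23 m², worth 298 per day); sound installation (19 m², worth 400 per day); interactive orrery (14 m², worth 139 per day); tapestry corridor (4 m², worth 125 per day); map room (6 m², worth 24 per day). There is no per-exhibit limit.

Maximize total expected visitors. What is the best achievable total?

625

The ratio ordering already packs tightly: 5×tapestry corridor, 20 m², 625.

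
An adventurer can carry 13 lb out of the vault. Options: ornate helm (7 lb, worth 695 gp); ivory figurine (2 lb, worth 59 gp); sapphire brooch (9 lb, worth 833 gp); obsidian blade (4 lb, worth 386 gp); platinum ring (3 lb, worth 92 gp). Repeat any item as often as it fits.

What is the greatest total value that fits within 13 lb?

1219

Taking the top-ratio items first gives ornate helm + ivory figurine + obsidian blade for 1140 (13 lb).
Replace ornate helm and ivory figurine with sapphire brooch: the trade gains 79 net, giving 1219 at 13 lb.
Every other selection either busts 13 lb or fails to beat 1219.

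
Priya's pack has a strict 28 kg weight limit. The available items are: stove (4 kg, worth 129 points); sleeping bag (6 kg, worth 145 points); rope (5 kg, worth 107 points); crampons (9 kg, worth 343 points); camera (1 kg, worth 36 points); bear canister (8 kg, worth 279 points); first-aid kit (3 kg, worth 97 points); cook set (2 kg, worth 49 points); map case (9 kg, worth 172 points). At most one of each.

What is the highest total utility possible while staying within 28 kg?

933

Ranking by ratio (utility/kg): crampons 38.11, camera 36.00, bear canister 34.88, first-aid kit 32.33.
Stove + crampons + camera + bear canister + first-aid kit + cook set uses 27 of the 28 kg and totals 933.
Runner-up stove + sleeping bag + crampons + camera + bear canister tops out at 932.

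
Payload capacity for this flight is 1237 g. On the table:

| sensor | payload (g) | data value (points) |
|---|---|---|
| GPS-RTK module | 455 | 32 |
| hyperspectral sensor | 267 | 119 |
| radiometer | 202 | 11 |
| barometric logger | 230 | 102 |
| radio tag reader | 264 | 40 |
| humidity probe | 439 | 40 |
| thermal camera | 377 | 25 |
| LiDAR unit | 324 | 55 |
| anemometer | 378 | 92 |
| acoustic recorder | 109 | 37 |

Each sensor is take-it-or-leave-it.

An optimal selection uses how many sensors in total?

4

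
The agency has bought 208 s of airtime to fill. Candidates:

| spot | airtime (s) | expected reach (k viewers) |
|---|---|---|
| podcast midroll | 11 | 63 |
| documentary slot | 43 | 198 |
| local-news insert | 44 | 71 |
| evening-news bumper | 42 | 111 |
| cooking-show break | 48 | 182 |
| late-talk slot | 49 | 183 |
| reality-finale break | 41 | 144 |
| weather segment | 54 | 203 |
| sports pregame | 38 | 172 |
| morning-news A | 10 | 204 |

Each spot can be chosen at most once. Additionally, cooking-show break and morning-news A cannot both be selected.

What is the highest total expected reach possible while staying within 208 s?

Taking podcast midroll + documentary slot + late-talk slot + weather segment + sports pregame + morning-news A: 205 s used, 1023 in expected reach.

1023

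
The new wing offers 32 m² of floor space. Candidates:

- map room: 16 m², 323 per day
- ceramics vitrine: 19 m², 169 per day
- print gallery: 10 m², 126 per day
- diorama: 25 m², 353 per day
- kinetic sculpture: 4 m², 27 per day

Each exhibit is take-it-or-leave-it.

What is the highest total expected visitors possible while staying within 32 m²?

476

Taking map room + print gallery + kinetic sculpture: 30 m² used, 476 in expected visitors.
Next best is map room + print gallery at 449 (26 m²) — short by 27.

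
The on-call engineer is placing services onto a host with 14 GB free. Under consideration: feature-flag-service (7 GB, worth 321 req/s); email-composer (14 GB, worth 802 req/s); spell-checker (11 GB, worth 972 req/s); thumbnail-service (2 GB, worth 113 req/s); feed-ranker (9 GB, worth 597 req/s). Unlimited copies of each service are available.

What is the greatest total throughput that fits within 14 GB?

1085

By throughput per GB: spell-checker 88.36, feed-ranker 66.33, email-composer 57.29 lead.
Taking spell-checker + thumbnail-service: 13 GB used, 1085 in throughput.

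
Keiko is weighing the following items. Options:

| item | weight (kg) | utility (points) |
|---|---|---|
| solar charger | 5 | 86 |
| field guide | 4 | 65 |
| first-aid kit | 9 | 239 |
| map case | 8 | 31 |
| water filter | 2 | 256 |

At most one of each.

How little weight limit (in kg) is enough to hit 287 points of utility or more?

6

Look for the lowest-weight combination reaching 287.
Taking field guide + water filter gives 321 (≥ 287) for 6 kg.
Any bundle with less than 6 kg falls short of 287.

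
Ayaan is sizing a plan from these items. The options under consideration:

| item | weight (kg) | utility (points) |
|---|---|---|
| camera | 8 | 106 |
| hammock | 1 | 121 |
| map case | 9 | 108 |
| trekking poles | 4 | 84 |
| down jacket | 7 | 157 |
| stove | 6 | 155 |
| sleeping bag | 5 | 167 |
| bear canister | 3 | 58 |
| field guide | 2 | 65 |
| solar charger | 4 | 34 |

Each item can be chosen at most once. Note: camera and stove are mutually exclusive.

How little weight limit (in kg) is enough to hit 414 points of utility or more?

12

Need the lightest bundle worth ≥ 414.
hammock + stove + sleeping bag: 443 utility at 12 kg.
Below 12 kg the best achievable stays under 414.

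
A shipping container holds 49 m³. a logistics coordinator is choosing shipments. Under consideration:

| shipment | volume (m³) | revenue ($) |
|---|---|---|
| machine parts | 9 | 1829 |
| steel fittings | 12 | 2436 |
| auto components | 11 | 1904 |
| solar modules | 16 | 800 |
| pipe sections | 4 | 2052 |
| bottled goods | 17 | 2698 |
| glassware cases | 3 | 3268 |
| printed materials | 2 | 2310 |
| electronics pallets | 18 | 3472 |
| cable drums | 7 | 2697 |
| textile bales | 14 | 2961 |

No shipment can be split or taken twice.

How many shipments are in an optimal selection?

Optimal total is 16760.
One optimal bundle: pipe sections + glassware cases + printed materials + electronics pallets + cable drums + textile bales (48 m³).
Every optimal selection uses 6 shipments.

6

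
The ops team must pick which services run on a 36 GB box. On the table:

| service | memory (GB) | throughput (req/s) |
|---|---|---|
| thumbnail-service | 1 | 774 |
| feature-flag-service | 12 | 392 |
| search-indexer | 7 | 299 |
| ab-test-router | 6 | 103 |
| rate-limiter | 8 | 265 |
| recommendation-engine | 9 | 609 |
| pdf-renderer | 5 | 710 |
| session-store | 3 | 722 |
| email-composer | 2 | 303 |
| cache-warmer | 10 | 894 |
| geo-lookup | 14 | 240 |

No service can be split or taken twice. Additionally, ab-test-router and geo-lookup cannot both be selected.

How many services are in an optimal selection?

7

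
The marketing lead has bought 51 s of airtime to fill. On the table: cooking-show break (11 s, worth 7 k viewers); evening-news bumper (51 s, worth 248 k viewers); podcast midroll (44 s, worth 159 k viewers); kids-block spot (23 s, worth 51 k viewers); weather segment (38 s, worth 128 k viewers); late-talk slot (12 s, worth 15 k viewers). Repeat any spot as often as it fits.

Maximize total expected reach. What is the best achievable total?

248

Evening-news bumper uses 51 of the 51 s and totals 248.
Nothing else within 51 s beats 248.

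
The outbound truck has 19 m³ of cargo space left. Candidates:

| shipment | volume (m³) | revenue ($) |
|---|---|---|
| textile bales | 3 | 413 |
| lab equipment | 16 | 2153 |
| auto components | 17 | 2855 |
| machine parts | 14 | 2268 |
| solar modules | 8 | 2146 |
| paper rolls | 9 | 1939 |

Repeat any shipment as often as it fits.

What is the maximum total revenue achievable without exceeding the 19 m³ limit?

Density check — solar modules 268.25, paper rolls 215.44, auto components 167.94, machine parts 162.00 are the best per m³.
The ratio ordering already packs tightly: textile bales + 2×solar modules, 19 m³, 4705.

4705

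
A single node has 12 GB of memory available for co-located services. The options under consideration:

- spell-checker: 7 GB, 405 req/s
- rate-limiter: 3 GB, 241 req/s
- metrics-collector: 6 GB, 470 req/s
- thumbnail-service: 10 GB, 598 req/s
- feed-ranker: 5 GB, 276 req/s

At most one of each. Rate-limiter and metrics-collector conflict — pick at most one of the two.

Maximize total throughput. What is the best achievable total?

746

Density check — rate-limiter 80.33, metrics-collector 78.33, thumbnail-service 59.80, spell-checker 57.86 are the best per GB.
Taking metrics-collector + feed-ranker: 11 GB used, 746 in throughput.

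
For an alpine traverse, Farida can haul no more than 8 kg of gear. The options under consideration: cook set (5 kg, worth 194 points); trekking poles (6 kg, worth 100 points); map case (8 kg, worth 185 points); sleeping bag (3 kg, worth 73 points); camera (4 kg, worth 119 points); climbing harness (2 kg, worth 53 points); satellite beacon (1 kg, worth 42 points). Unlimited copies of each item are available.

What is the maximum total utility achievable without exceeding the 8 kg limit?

336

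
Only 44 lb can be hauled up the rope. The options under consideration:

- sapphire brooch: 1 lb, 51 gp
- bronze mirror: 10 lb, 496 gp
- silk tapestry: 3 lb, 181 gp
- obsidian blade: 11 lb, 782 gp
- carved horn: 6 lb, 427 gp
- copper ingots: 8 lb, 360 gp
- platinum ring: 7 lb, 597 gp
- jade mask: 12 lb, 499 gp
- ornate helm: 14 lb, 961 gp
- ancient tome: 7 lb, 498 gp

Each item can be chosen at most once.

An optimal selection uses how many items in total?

Best achievable value is 3070.
sapphire brooch + silk tapestry + obsidian blade + platinum ring + ornate helm + ancient tome hits 3070 at 43 lb.
Every optimal selection uses 6 items.

6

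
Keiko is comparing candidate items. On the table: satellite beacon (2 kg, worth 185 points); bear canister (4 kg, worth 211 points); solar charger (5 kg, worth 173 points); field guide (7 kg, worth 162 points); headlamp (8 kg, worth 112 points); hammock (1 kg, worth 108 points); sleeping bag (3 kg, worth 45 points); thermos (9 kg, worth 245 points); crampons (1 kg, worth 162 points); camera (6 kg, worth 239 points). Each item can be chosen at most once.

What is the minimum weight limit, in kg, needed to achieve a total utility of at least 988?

Look for the lowest-weight combination reaching 988.
Taking satellite beacon + bear canister + solar charger + hammock + crampons + camera gives 1078 (≥ 988) for 19 kg.
Below 19 kg the best achievable stays under 988.

19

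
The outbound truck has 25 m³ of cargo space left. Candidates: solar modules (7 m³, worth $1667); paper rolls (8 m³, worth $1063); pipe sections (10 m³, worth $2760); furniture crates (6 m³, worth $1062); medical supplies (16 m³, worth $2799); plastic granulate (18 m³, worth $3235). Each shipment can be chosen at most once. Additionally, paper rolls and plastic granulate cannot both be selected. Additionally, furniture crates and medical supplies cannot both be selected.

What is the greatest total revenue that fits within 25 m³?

5490

By revenue per m³: pipe sections 276.00, solar modules 238.14, plastic granulate 179.72, furniture crates 177.00 lead.
Filling by ratio: solar modules + pipe sections + furniture crates for 5489, with 2 m³ left unused.
Replace furniture crates with paper rolls: the trade gains 1 net, giving 5490 at 25 m³.
An exhaustive check of the 64 subsets confirms 5490.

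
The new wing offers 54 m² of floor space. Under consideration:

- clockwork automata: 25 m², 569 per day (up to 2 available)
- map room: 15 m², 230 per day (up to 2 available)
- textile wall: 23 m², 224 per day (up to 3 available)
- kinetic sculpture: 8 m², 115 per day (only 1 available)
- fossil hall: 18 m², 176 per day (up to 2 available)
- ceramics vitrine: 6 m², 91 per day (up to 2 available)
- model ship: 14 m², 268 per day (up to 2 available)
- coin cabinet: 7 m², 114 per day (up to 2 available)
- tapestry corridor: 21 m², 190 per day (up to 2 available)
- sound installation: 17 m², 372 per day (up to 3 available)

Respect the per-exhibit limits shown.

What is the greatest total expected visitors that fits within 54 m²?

1138

By expected visitors per m²: clockwork automata 22.76, sound installation 21.88, model ship 19.14 lead.
Best packing: 2×clockwork automata — 50 m², 1138 total.
Nothing else within 54 m² beats 1138.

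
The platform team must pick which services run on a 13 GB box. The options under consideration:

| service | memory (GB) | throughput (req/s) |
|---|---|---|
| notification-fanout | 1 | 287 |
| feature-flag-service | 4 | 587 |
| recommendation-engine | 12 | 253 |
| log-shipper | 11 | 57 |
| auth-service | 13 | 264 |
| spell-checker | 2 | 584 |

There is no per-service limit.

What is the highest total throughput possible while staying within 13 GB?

Notification-fanout + 6×spell-checker uses 13 of the 13 GB and totals 3791.

3791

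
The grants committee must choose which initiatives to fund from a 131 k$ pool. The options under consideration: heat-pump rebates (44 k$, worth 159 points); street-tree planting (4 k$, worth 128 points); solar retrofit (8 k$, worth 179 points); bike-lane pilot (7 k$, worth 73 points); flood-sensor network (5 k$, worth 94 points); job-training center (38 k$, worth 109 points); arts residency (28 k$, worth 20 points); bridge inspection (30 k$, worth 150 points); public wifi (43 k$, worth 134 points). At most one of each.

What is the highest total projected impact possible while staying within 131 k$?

819

By projected impact per k$: street-tree planting 32.00, solar retrofit 22.38, flood-sensor network 18.80 lead.
Filling by ratio: heat-pump rebates + street-tree planting + solar retrofit + bike-lane pilot + flood-sensor network + arts residency + bridge inspection for 803, with 5 k$ left unused.
The 35 k$ tied up in bike-lane pilot and arts residency is better spent on job-training center — total rises to 819 (129 k$).
The closest alternative, heat-pump rebates + street-tree planting + solar retrofit + bike-lane pilot + flood-sensor network + arts residency + bridge inspection, reaches only 803.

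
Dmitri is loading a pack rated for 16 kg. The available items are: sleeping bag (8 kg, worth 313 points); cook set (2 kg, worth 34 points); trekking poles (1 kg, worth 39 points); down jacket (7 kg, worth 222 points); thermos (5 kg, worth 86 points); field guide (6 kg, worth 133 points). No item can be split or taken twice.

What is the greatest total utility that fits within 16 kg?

Ranking by ratio (utility/kg): sleeping bag 39.12, trekking poles 39.00, down jacket 31.71, field guide 22.17.
The ratio ordering already packs tightly: sleeping bag + trekking poles + down jacket, 16 kg, 574.
The closest alternative, sleeping bag + down jacket, reaches only 535.

574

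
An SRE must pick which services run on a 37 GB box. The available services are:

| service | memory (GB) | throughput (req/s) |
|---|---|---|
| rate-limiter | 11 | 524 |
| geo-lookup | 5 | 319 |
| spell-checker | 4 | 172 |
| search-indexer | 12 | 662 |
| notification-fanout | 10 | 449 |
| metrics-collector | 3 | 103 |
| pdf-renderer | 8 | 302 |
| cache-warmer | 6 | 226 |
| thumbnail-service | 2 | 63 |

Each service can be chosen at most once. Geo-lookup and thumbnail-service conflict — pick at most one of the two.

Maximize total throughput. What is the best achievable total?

1834

Best packing: rate-limiter + geo-lookup + search-indexer + metrics-collector + cache-warmer — 37 GB, 1834 total.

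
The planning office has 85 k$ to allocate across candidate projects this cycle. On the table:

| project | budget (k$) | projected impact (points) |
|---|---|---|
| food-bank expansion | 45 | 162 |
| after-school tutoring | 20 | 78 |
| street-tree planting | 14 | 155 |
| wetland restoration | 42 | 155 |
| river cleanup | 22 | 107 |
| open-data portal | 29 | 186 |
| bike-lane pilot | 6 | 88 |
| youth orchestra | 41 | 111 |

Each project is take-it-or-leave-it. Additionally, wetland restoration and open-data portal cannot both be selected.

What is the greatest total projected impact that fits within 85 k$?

Ranking by ratio (projected impact/k$): bike-lane pilot 14.67, street-tree planting 11.07, open-data portal 6.41, river cleanup 4.86.
Taking street-tree planting + river cleanup + open-data portal + bike-lane pilot: 71 k$ used, 536 in projected impact.
Nothing else feasible within 85 k$ beats 536.

536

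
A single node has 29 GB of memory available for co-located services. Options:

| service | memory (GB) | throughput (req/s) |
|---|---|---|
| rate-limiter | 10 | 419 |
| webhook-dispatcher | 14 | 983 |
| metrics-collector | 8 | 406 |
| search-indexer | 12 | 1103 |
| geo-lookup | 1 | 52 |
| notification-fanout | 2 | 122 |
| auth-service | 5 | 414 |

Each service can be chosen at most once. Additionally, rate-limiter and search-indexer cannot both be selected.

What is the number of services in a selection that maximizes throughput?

The maximum throughput within 29 GB is 2260.
One optimal bundle: webhook-dispatcher + search-indexer + geo-lookup + notification-fanout (29 GB).
Every optimal selection uses 4 services.

4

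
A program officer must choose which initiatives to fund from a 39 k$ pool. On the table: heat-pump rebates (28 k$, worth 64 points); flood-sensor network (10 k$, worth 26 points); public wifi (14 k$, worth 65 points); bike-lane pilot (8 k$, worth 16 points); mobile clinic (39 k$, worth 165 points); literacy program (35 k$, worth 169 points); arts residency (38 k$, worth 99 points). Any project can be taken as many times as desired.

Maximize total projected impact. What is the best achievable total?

Taking literacy program: 35 k$ used, 169 in projected impact.
Nothing else within 39 k$ beats 169.

169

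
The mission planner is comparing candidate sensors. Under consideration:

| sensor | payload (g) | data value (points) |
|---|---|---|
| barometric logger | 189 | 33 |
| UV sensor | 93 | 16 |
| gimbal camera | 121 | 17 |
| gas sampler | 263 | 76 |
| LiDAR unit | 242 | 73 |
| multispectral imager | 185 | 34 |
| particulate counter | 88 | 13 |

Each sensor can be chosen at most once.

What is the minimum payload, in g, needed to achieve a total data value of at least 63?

Need the lightest bundle worth ≥ 63.
LiDAR unit reaches 73 using 242 g.
No combination under 242 g hits 63.

242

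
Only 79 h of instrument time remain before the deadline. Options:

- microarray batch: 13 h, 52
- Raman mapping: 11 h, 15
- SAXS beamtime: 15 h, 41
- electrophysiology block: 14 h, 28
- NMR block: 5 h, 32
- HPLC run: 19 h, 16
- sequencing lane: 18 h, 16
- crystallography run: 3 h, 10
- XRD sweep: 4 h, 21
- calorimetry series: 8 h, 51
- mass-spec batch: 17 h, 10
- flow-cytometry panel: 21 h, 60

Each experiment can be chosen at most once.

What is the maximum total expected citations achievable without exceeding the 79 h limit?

Density check — NMR block 6.40, calorimetry series 6.38, XRD sweep 5.25, microarray batch 4.00 are the best per h.
Filling by ratio: microarray batch + SAXS beamtime + NMR block + crystallography run + XRD sweep + calorimetry series + flow-cytometry panel for 267, with 10 h left unused.
Dropping XRD sweep frees 4 h; slotting in electrophysiology block (14 h) lifts the total to 274 at 79 h.
No other feasible combination exceeds 274.

274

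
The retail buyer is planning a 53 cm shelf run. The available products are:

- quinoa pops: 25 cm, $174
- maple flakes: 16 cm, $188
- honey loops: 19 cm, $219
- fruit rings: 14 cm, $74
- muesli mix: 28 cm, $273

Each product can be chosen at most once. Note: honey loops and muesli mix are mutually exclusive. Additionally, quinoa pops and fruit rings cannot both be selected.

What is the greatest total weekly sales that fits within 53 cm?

Maple flakes + honey loops + fruit rings uses 49 of the 53 cm and totals 481.
Nothing else feasible within 53 cm beats 481.

481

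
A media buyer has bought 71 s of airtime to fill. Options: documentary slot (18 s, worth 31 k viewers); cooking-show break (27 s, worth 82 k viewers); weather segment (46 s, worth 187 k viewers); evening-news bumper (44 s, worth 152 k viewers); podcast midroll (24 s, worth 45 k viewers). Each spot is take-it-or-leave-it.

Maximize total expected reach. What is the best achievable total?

234

Taking the top-ratio spots first gives weather segment + podcast midroll for 232 (70 s).
Replace weather segment and podcast midroll with cooking-show break + evening-news bumper: the trade gains 2 net, giving 234 at 71 s.
Every other selection either busts 71 s or fails to beat 234.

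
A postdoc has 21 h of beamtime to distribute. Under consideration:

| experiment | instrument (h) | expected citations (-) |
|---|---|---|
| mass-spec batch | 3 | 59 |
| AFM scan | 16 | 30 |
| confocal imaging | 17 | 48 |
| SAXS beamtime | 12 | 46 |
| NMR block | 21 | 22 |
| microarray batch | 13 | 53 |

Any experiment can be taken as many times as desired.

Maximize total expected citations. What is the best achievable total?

Taking 7×mass-spec batch: 21 h used, 413 in expected citations.
No other feasible combination exceeds 413.

413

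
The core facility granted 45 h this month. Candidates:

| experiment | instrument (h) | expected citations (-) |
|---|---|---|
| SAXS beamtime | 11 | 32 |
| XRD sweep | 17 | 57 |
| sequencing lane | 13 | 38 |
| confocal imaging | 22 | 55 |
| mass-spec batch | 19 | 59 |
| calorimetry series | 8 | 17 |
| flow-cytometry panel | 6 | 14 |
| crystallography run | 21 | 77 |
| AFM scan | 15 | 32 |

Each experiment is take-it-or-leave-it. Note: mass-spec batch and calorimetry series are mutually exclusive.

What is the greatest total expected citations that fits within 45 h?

148

The ratio ordering already packs tightly: XRD sweep + flow-cytometry panel + crystallography run, 44 h, 148.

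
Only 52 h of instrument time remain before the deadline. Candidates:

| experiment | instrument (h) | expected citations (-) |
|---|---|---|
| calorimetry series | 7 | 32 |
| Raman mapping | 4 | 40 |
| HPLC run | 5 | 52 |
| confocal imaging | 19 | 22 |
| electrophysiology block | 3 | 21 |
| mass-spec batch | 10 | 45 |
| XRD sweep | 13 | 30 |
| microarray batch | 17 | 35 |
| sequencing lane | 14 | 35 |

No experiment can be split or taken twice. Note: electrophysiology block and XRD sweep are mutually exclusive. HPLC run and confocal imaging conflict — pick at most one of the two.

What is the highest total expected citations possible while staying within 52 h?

Calorimetry series + Raman mapping + HPLC run + electrophysiology block + mass-spec batch + microarray batch uses 46 of the 52 h and totals 225.
Calorimetry series + Raman mapping + HPLC run + electrophysiology block + mass-spec batch + sequencing lane matches that 225 at 43 h; no feasible combination exceeds it.

225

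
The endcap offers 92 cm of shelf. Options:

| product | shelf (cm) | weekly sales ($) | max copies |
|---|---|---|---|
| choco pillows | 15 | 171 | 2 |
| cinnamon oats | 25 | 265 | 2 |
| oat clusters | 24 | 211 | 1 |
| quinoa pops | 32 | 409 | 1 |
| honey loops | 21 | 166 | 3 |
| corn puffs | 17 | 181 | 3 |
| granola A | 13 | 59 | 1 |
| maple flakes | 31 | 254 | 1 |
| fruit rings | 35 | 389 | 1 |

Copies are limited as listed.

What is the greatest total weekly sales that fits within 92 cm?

1063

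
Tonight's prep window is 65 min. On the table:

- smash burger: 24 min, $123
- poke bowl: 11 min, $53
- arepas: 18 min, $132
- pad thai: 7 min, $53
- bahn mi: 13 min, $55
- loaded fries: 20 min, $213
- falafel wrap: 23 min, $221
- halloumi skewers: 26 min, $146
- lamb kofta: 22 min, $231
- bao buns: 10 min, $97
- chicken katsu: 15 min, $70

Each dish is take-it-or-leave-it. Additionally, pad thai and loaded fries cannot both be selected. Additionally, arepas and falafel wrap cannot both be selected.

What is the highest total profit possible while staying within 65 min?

665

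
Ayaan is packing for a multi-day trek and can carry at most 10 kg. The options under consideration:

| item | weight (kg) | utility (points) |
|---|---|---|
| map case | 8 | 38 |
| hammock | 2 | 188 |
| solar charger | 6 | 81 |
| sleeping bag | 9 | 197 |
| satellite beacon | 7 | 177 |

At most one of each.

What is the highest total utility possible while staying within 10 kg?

The ratio ordering already packs tightly: hammock + satellite beacon, 9 kg, 365.
The closest alternative, hammock + solar charger, reaches only 269.

365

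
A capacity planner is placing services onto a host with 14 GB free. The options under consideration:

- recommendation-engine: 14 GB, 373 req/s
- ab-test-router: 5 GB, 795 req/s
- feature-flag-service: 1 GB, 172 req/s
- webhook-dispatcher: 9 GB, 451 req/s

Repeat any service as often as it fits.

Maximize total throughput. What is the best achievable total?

Best packing: 14×feature-flag-service — 14 GB, 2408 total.
No other feasible combination exceeds 2408.

2408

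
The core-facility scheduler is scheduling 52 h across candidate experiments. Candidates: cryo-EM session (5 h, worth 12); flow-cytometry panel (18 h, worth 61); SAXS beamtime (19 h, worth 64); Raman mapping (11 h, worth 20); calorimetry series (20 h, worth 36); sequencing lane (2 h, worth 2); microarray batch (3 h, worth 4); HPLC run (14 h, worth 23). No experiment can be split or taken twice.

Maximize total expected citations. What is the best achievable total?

Taking the top-ratio experiments first gives cryo-EM session + flow-cytometry panel + SAXS beamtime + sequencing lane + microarray batch for 143 (47 h).
Dropping cryo-EM session and sequencing lane frees 7 h; slotting in Raman mapping (11 h) lifts the total to 149 at 51 h.
Every other selection either busts 52 h or fails to beat 149.

149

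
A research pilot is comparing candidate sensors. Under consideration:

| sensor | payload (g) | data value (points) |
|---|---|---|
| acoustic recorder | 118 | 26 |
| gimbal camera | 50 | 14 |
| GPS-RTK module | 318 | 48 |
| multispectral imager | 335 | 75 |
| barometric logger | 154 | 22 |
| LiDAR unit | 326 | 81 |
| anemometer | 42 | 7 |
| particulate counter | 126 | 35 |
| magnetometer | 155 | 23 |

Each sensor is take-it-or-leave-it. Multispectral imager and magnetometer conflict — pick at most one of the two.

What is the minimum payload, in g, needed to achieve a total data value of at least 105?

444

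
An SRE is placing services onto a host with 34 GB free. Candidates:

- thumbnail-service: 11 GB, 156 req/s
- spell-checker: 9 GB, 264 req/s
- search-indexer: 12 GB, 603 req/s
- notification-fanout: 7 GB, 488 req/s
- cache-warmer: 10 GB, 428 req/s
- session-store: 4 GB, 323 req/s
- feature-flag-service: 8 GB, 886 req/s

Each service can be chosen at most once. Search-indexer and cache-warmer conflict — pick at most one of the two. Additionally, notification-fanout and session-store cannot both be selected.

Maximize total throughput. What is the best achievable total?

Taking spell-checker + search-indexer + session-store + feature-flag-service: 33 GB used, 2076 in throughput.
Nothing else feasible within 34 GB beats 2076.

2076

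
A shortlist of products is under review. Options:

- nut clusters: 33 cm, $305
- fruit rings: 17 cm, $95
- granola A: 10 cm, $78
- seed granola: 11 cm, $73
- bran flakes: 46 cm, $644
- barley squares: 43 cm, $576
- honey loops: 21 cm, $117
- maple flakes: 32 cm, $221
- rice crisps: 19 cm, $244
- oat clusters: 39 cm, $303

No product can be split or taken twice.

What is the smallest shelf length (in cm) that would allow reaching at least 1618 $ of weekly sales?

Need the lightest bundle worth ≥ 1618.
fruit rings + granola A + bran flakes + barley squares + rice crisps: 1637 weekly sales at 135 cm.
Below 135 cm the best achievable stays under 1618.

135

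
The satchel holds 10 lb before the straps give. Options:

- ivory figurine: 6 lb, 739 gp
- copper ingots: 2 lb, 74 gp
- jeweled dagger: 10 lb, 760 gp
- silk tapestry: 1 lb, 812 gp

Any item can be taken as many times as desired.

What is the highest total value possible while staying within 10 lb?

8120

Density check — silk tapestry 812.00, ivory figurine 123.17, jeweled dagger 76.00, copper ingots 37.00 are the best per lb.
The ratio ordering already packs tightly: 10×silk tapestry, 10 lb, 8120.
Nothing else within 10 lb beats 8120.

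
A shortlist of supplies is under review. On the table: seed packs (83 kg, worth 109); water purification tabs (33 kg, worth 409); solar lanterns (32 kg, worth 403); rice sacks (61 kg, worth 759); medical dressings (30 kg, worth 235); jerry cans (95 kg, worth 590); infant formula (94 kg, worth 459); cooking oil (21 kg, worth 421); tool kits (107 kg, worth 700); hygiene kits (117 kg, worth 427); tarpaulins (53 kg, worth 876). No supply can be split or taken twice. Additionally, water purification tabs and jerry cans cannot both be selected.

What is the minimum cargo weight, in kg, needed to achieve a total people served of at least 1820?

135

Need the lightest bundle worth ≥ 1820.
Taking rice sacks + cooking oil + tarpaulins gives 2056 (≥ 1820) for 135 kg.
Below 135 kg the best achievable stays under 1820.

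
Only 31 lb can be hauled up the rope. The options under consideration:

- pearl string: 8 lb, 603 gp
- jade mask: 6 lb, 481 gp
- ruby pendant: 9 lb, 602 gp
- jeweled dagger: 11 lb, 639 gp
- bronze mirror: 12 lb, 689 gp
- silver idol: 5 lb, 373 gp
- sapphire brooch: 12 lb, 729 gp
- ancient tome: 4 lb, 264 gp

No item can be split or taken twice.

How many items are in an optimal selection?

Best achievable value is 2186.
One optimal bundle: pearl string + jade mask + silver idol + sapphire brooch (31 lb).
Any selection reaching 2186 contains exactly 4 items.

4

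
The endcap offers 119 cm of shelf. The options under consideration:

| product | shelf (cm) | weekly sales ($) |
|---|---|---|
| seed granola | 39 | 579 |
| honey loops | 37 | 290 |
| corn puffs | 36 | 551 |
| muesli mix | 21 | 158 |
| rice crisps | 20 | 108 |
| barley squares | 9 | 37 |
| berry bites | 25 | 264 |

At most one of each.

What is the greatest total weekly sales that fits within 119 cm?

Taking seed granola + corn puffs + barley squares + berry bites: 109 cm used, 1431 in weekly sales.
An exhaustive check of the 128 subsets confirms 1431.

1431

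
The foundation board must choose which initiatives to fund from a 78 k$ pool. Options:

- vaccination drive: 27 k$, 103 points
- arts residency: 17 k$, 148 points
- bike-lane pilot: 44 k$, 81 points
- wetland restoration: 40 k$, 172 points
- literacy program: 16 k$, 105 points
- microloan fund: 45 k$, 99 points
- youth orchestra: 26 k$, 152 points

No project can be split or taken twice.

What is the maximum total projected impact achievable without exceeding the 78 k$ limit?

425

Filling by ratio: arts residency + literacy program + youth orchestra for 405, with 19 k$ left unused.
The 26 k$ tied up in youth orchestra is better spent on wetland restoration — total rises to 425 (73 k$).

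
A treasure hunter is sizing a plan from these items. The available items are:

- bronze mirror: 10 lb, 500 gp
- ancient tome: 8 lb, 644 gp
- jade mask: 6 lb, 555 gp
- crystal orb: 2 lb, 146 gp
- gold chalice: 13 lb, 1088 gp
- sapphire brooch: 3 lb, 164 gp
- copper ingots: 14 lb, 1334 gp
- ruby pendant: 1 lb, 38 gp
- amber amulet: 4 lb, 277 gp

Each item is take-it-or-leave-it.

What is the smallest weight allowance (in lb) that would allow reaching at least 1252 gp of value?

Look for the lowest-weight combination reaching 1252.
copper ingots: 1334 value at 14 lb.
No combination under 14 lb hits 1252.

14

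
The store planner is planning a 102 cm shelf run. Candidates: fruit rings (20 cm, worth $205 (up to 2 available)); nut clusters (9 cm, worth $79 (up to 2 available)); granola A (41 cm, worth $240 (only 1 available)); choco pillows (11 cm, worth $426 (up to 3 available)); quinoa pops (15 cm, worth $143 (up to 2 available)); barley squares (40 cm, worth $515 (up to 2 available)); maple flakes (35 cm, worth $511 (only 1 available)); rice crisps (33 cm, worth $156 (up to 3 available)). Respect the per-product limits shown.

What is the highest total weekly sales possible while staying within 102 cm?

2090

Ranking by ratio (weekly sales/cm): choco pillows 38.73, maple flakes 14.60, barley squares 12.88.
Greedy by ratio would take fruit rings + nut clusters + 3×choco pillows + maple flakes: 97 cm used, total 2073.
Dropping fruit rings frees 20 cm; slotting in nut clusters + quinoa pops (24 cm) lifts the total to 2090 at 101 cm.
Every other selection either busts 102 cm or exceeds an availability limit or fails to beat 2090.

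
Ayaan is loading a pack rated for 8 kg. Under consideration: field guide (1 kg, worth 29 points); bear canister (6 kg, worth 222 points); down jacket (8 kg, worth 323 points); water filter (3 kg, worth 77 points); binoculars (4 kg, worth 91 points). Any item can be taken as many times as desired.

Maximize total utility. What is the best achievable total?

The ratio ordering already packs tightly: down jacket, 8 kg, 323.

323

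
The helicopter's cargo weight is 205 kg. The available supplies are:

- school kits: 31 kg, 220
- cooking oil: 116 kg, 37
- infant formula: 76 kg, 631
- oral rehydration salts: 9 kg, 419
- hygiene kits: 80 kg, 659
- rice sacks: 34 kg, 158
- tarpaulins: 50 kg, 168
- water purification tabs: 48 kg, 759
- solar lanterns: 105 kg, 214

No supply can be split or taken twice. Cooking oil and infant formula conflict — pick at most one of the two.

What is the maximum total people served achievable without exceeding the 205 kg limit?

Ranking by ratio (people served/kg): oral rehydration salts 46.56, water purification tabs 15.81, infant formula 8.30.
Filling by ratio: school kits + infant formula + oral rehydration salts + rice sacks + water purification tabs for 2187, with 7 kg left unused.
Replace infant formula with hygiene kits: the trade gains 28 net, giving 2215 at 202 kg.
The closest alternative, school kits + infant formula + oral rehydration salts + rice sacks + water purification tabs, reaches only 2187.

2215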